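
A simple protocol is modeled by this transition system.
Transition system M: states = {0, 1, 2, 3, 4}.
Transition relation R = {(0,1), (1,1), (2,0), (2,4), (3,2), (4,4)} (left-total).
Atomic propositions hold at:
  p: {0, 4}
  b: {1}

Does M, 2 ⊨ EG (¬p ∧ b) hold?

No

Sat(¬p) = {1, 2, 3}
Sat(¬p ∧ b) = {1}
EG (¬p ∧ b): greatest fixpoint, start Z0 = {1}, keep only states in Sat with some successor in Z. Already a fixed point.
Sat(EG (¬p ∧ b)) = {1}
2 ∉ Sat(EG (¬p ∧ b)) = {1}, so the formula does not hold at 2.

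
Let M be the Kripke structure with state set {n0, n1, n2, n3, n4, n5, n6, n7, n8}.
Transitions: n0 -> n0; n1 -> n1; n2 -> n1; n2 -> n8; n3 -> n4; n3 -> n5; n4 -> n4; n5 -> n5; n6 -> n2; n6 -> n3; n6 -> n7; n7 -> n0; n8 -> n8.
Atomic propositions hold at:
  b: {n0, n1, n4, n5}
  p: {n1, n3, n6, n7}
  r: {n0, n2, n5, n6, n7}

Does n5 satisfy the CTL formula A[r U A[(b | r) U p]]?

Sat(b | r) = {n0, n1, n2, n4, n5, n6, n7}
A[(b | r) U p]: least fixpoint, start Z0 = Sat(p) = {n1, n3, n6, n7}, add states in Sat(b | r) with every successor in Z. Already a fixed point.
Sat(A[(b | r) U p]) = {n1, n3, n6, n7}
A[r U A[(b | r) U p]]: least fixpoint, start Z0 = Sat(A[(b | r) U p]) = {n1, n3, n6, n7}, add states in Sat(r) with every successor in Z. Already a fixed point.
Sat(A[r U A[(b | r) U p]]) = {n1, n3, n6, n7}
n5 ∉ Sat(A[r U A[(b | r) U p]]) = {n1, n3, n6, n7}, so the formula does not hold at n5.

No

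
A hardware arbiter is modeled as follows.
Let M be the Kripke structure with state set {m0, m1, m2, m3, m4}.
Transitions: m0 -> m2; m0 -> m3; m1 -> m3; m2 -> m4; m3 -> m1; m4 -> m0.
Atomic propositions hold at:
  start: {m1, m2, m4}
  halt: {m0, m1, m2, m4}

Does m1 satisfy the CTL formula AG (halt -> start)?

Yes

Sat(halt -> start) = {m1, m2, m3, m4}
AG (halt -> start): greatest fixpoint, start Z0 = {m1, m2, m3, m4}, keep only states in Sat with every successor in Z. Z1 = {m1, m2, m3}; Z2 = {m1, m3}; fixed.
Sat(AG (halt -> start)) = {m1, m3}
m1 ∈ Sat(AG (halt -> start)) = {m1, m3}, so the formula holds at m1.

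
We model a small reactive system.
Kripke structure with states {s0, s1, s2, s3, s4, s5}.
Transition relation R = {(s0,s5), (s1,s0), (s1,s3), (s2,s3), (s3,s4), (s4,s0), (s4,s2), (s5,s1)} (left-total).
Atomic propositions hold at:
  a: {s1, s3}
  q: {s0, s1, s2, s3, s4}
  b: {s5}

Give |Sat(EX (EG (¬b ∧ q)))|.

5

Sat(¬b) = {s0, s1, s2, s3, s4}
Sat(¬b ∧ q) = {s0, s1, s2, s3, s4}
EG (¬b ∧ q): greatest fixpoint, start Z0 = {s0, s1, s2, s3, s4}, keep only states in Sat with some successor in Z. Z1 = {s1, s2, s3, s4}; fixed.
Sat(EG (¬b ∧ q)) = {s1, s2, s3, s4}
Sat(EX (EG (¬b ∧ q))) = {s : some successor in {s1, s2, s3, s4}} = {s1, s2, s3, s4, s5}
|Sat(EX (EG (¬b ∧ q)))| = |{s1, s2, s3, s4, s5}| = 5.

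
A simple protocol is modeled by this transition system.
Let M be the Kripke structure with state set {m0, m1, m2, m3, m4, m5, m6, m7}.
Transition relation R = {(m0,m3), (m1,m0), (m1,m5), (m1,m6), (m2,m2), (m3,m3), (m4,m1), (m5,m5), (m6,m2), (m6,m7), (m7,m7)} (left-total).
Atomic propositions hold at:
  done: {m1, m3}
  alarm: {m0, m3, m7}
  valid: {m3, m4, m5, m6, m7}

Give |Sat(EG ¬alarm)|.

5

Sat(¬alarm) = {m1, m2, m4, m5, m6}
EG ¬alarm: greatest fixpoint, start Z0 = {m1, m2, m4, m5, m6}, keep only states in Sat with some successor in Z. Already a fixed point.
Sat(EG ¬alarm) = {m1, m2, m4, m5, m6}
|Sat(EG ¬alarm)| = |{m1, m2, m4, m5, m6}| = 5.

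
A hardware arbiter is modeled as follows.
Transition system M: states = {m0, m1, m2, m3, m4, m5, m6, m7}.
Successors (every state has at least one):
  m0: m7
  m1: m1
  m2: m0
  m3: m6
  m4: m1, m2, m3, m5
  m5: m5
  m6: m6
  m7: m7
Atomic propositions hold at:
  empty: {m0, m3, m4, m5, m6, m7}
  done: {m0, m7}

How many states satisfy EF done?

EF done: least fixpoint, start Z0 = {m0, m7}, add states with some successor in Z. Z1 = {m0, m2, m7}; Z2 = {m0, m2, m4, m7}; fixed.
Sat(EF done) = {m0, m2, m4, m7}
|Sat(EF done)| = |{m0, m2, m4, m7}| = 4.

4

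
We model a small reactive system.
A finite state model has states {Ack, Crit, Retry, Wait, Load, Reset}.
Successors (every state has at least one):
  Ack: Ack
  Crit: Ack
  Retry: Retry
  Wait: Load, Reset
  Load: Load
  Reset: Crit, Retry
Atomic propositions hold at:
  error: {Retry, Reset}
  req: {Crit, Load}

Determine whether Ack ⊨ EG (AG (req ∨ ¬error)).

Yes

Sat(¬error) = {Ack, Crit, Wait, Load}
Sat(req ∨ ¬error) = {Ack, Crit, Wait, Load}
AG (req ∨ ¬error): greatest fixpoint, start Z0 = {Ack, Crit, Wait, Load}, keep only states in Sat with every successor in Z. Z1 = {Ack, Crit, Load}; fixed.
Sat(AG (req ∨ ¬error)) = {Ack, Crit, Load}
EG (AG (req ∨ ¬error)): greatest fixpoint, start Z0 = {Ack, Crit, Load}, keep only states in Sat with some successor in Z. Already a fixed point.
Sat(EG (AG (req ∨ ¬error))) = {Ack, Crit, Load}
Ack ∈ Sat(EG (AG (req ∨ ¬error))) = {Ack, Crit, Load}, so the formula holds at Ack.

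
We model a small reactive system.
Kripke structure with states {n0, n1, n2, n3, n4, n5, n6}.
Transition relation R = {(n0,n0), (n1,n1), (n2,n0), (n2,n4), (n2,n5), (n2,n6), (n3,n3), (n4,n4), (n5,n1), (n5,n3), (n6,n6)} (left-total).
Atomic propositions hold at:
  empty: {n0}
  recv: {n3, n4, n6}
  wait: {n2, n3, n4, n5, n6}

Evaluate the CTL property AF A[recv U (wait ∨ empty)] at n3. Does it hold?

Yes

Sat(wait ∨ empty) = {n0, n2, n3, n4, n5, n6}
A[recv U (wait ∨ empty)]: least fixpoint, start Z0 = Sat((wait ∨ empty)) = {n0, n2, n3, n4, n5, n6}, add states in Sat(recv) with every successor in Z. Already a fixed point.
Sat(A[recv U (wait ∨ empty)]) = {n0, n2, n3, n4, n5, n6}
AF A[recv U (wait ∨ empty)]: least fixpoint, start Z0 = {n0, n2, n3, n4, n5, n6}, add states with every successor in Z. Already a fixed point.
Sat(AF A[recv U (wait ∨ empty)]) = {n0, n2, n3, n4, n5, n6}
n3 ∈ Sat(AF A[recv U (wait ∨ empty)]) = {n0, n2, n3, n4, n5, n6}, so the formula holds at n3.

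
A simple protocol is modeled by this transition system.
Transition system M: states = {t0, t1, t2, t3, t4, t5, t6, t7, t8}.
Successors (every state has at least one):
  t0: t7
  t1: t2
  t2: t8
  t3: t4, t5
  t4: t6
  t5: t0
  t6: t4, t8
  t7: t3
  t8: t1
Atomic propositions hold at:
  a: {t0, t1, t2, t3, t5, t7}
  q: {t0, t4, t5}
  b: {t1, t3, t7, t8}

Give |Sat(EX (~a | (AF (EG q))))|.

Sat(~a) = {t4, t6, t8}
EG q: greatest fixpoint, start Z0 = {t0, t4, t5}, keep only states in Sat with some successor in Z. Z1 = {t5}; Z2 = ∅; fixed.
Sat(EG q) = ∅
AF (EG q): least fixpoint, start Z0 = ∅, add states with every successor in Z. Already a fixed point.
Sat(AF (EG q)) = ∅
Sat(~a | (AF (EG q))) = {t4, t6, t8}
Sat(EX (~a | (AF (EG q)))) = {s : some successor in {t4, t6, t8}} = {t2, t3, t4, t6}
|Sat(EX (~a | (AF (EG q))))| = |{t2, t3, t4, t6}| = 4.

4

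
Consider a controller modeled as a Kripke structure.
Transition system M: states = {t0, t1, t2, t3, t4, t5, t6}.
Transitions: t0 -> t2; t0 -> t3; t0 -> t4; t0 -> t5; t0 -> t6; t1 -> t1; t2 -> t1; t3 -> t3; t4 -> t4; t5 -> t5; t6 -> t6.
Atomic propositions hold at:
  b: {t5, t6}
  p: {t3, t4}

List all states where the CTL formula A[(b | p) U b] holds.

{t5, t6}

Sat(b | p) = {t3, t4, t5, t6}
A[(b | p) U b]: least fixpoint, start Z0 = Sat(b) = {t5, t6}, add states in Sat(b | p) with every successor in Z. Already a fixed point.
Sat(A[(b | p) U b]) = {t5, t6}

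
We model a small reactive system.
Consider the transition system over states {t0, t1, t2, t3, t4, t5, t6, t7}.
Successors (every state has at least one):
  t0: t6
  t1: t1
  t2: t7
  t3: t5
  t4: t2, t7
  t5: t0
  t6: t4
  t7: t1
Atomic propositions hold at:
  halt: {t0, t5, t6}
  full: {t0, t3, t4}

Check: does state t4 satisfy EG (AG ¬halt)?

Sat(¬halt) = {t1, t2, t3, t4, t7}
AG ¬halt: greatest fixpoint, start Z0 = {t1, t2, t3, t4, t7}, keep only states in Sat with every successor in Z. Z1 = {t1, t2, t4, t7}; fixed.
Sat(AG ¬halt) = {t1, t2, t4, t7}
EG (AG ¬halt): greatest fixpoint, start Z0 = {t1, t2, t4, t7}, keep only states in Sat with some successor in Z. Already a fixed point.
Sat(EG (AG ¬halt)) = {t1, t2, t4, t7}
t4 ∈ Sat(EG (AG ¬halt)) = {t1, t2, t4, t7}, so the formula holds at t4.

Yes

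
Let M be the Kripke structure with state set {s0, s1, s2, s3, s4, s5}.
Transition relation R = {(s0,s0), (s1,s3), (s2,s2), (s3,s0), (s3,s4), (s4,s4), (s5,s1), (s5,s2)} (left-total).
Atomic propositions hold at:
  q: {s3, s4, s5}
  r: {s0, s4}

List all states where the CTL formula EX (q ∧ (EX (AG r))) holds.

AG r: greatest fixpoint, start Z0 = {s0, s4}, keep only states in Sat with every successor in Z. Already a fixed point.
Sat(AG r) = {s0, s4}
Sat(EX (AG r)) = {s : some successor in {s0, s4}} = {s0, s3, s4}
Sat(q ∧ (EX (AG r))) = {s3, s4}
Sat(EX (q ∧ (EX (AG r)))) = {s : some successor in {s3, s4}} = {s1, s3, s4}

{s1, s3, s4}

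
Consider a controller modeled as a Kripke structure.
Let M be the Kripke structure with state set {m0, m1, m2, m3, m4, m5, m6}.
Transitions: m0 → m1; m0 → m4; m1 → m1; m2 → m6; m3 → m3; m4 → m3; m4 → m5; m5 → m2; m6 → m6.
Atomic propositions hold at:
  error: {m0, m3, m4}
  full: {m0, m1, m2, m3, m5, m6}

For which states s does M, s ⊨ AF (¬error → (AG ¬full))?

Sat(¬error) = {m1, m2, m5, m6}
Sat(¬full) = {m4}
AG ¬full: greatest fixpoint, start Z0 = {m4}, keep only states in Sat with every successor in Z. Z1 = ∅; fixed.
Sat(AG ¬full) = ∅
Sat(¬error → (AG ¬full)) = {m0, m3, m4}
AF (¬error → (AG ¬full)): least fixpoint, start Z0 = {m0, m3, m4}, add states with every successor in Z. Already a fixed point.
Sat(AF (¬error → (AG ¬full))) = {m0, m3, m4}

{m0, m3, m4}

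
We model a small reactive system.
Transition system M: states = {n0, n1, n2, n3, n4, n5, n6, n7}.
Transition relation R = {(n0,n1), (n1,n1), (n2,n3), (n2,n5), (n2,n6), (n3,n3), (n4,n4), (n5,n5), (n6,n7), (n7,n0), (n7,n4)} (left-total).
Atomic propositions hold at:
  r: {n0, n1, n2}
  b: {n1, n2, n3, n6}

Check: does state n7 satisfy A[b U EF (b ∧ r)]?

Sat(b ∧ r) = {n1, n2}
EF (b ∧ r): least fixpoint, start Z0 = {n1, n2}, add states with some successor in Z. Z1 = {n0, n1, n2}; Z2 = {n0, n1, n2, n7}; Z3 = {n0, n1, n2, n6, n7}; fixed.
Sat(EF (b ∧ r)) = {n0, n1, n2, n6, n7}
A[b U EF (b ∧ r)]: least fixpoint, start Z0 = Sat(EF (b ∧ r)) = {n0, n1, n2, n6, n7}, add states in Sat(b) with every successor in Z. Already a fixed point.
Sat(A[b U EF (b ∧ r)]) = {n0, n1, n2, n6, n7}
n7 ∈ Sat(A[b U EF (b ∧ r)]) = {n0, n1, n2, n6, n7}, so the formula holds at n7.

Yes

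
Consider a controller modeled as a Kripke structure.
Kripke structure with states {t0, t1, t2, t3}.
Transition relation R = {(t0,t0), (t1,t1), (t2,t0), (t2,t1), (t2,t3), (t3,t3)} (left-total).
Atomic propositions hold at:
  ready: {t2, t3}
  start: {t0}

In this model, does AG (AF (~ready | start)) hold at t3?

Sat(~ready) = {t0, t1}
Sat(~ready | start) = {t0, t1}
AF (~ready | start): least fixpoint, start Z0 = {t0, t1}, add states with every successor in Z. Already a fixed point.
Sat(AF (~ready | start)) = {t0, t1}
AG (AF (~ready | start)): greatest fixpoint, start Z0 = {t0, t1}, keep only states in Sat with every successor in Z. Already a fixed point.
Sat(AG (AF (~ready | start))) = {t0, t1}
t3 ∉ Sat(AG (AF (~ready | start))) = {t0, t1}, so the formula does not hold at t3.

No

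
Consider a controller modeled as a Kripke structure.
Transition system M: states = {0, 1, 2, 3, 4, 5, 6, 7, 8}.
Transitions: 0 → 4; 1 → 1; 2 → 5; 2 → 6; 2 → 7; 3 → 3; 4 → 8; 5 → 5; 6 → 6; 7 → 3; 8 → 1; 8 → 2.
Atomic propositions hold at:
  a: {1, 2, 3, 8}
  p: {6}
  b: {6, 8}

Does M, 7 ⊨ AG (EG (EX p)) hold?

No

Sat(EX p) = {s : some successor in {6}} = {2, 6}
EG (EX p): greatest fixpoint, start Z0 = {2, 6}, keep only states in Sat with some successor in Z. Already a fixed point.
Sat(EG (EX p)) = {2, 6}
AG (EG (EX p)): greatest fixpoint, start Z0 = {2, 6}, keep only states in Sat with every successor in Z. Z1 = {6}; fixed.
Sat(AG (EG (EX p))) = {6}
7 ∉ Sat(AG (EG (EX p))) = {6}, so the formula does not hold at 7.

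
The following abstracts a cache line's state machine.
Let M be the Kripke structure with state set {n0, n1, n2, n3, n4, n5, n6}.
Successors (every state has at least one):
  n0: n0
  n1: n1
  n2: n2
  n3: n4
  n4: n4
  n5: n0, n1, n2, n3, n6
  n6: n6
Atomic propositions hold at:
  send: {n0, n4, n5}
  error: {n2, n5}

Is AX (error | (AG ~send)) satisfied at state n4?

No

Sat(~send) = {n1, n2, n3, n6}
AG ~send: greatest fixpoint, start Z0 = {n1, n2, n3, n6}, keep only states in Sat with every successor in Z. Z1 = {n1, n2, n6}; fixed.
Sat(AG ~send) = {n1, n2, n6}
Sat(error | (AG ~send)) = {n1, n2, n5, n6}
Sat(AX (error | (AG ~send))) = {s : every successor in {n1, n2, n5, n6}} = {n1, n2, n6}
n4 ∉ Sat(AX (error | (AG ~send))) = {n1, n2, n6}, so the formula does not hold at n4.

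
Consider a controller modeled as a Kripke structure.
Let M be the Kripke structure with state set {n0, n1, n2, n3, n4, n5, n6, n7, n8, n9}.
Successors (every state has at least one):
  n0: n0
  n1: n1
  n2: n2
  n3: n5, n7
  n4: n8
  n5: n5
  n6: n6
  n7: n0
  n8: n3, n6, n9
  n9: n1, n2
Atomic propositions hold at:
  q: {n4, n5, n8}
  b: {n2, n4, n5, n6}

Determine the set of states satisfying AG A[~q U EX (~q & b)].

Sat(~q) = {n0, n1, n2, n3, n6, n7, n9}
Sat(~q & b) = {n2, n6}
Sat(EX (~q & b)) = {s : some successor in {n2, n6}} = {n2, n6, n8, n9}
A[~q U EX (~q & b)]: least fixpoint, start Z0 = Sat(EX (~q & b)) = {n2, n6, n8, n9}, add states in Sat(~q) with every successor in Z. Already a fixed point.
Sat(A[~q U EX (~q & b)]) = {n2, n6, n8, n9}
AG A[~q U EX (~q & b)]: greatest fixpoint, start Z0 = {n2, n6, n8, n9}, keep only states in Sat with every successor in Z. Z1 = {n2, n6}; fixed.
Sat(AG A[~q U EX (~q & b)]) = {n2, n6}

{n2, n6}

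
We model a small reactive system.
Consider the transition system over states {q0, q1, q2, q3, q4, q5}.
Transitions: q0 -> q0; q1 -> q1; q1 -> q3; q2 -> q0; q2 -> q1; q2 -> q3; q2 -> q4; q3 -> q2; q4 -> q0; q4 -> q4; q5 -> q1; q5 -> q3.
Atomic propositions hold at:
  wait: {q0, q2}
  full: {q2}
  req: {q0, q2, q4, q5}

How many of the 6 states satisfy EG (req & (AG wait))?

1

AG wait: greatest fixpoint, start Z0 = {q0, q2}, keep only states in Sat with every successor in Z. Z1 = {q0}; fixed.
Sat(AG wait) = {q0}
Sat(req & (AG wait)) = {q0}
EG (req & (AG wait)): greatest fixpoint, start Z0 = {q0}, keep only states in Sat with some successor in Z. Already a fixed point.
Sat(EG (req & (AG wait))) = {q0}
|Sat(EG (req & (AG wait)))| = |{q0}| = 1.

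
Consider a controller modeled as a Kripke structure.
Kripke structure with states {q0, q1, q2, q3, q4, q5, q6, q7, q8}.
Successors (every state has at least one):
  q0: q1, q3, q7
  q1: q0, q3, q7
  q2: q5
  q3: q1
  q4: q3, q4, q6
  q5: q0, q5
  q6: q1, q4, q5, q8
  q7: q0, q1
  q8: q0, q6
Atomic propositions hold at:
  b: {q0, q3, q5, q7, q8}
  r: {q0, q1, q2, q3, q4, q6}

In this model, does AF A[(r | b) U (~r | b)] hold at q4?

No

Sat(r | b) = {q0, q1, q2, q3, q4, q5, q6, q7, q8}
Sat(~r) = {q5, q7, q8}
Sat(~r | b) = {q0, q3, q5, q7, q8}
A[(r | b) U (~r | b)]: least fixpoint, start Z0 = Sat((~r | b)) = {q0, q3, q5, q7, q8}, add states in Sat(r | b) with every successor in Z. Z1 = {q0, q1, q2, q3, q5, q7, q8}; fixed.
Sat(A[(r | b) U (~r | b)]) = {q0, q1, q2, q3, q5, q7, q8}
AF A[(r | b) U (~r | b)]: least fixpoint, start Z0 = {q0, q1, q2, q3, q5, q7, q8}, add states with every successor in Z. Already a fixed point.
Sat(AF A[(r | b) U (~r | b)]) = {q0, q1, q2, q3, q5, q7, q8}
q4 ∉ Sat(AF A[(r | b) U (~r | b)]) = {q0, q1, q2, q3, q5, q7, q8}, so the formula does not hold at q4.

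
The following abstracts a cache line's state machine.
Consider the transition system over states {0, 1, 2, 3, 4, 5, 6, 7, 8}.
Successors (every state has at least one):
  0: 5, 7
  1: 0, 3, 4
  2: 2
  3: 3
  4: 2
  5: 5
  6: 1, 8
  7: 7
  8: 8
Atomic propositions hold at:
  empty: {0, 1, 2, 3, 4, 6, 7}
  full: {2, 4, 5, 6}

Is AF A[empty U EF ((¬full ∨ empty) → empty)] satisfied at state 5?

Sat(¬full) = {0, 1, 3, 7, 8}
Sat(¬full ∨ empty) = {0, 1, 2, 3, 4, 6, 7, 8}
Sat((¬full ∨ empty) → empty) = {0, 1, 2, 3, 4, 5, 6, 7}
EF ((¬full ∨ empty) → empty): least fixpoint, start Z0 = {0, 1, 2, 3, 4, 5, 6, 7}, add states with some successor in Z. Already a fixed point.
Sat(EF ((¬full ∨ empty) → empty)) = {0, 1, 2, 3, 4, 5, 6, 7}
A[empty U EF ((¬full ∨ empty) → empty)]: least fixpoint, start Z0 = Sat(EF ((¬full ∨ empty) → empty)) = {0, 1, 2, 3, 4, 5, 6, 7}, add states in Sat(empty) with every successor in Z. Already a fixed point.
Sat(A[empty U EF ((¬full ∨ empty) → empty)]) = {0, 1, 2, 3, 4, 5, 6, 7}
AF A[empty U EF ((¬full ∨ empty) → empty)]: least fixpoint, start Z0 = {0, 1, 2, 3, 4, 5, 6, 7}, add states with every successor in Z. Already a fixed point.
Sat(AF A[empty U EF ((¬full ∨ empty) → empty)]) = {0, 1, 2, 3, 4, 5, 6, 7}
5 ∈ Sat(AF A[empty U EF ((¬full ∨ empty) → empty)]) = {0, 1, 2, 3, 4, 5, 6, 7}, so the formula holds at 5.

Yes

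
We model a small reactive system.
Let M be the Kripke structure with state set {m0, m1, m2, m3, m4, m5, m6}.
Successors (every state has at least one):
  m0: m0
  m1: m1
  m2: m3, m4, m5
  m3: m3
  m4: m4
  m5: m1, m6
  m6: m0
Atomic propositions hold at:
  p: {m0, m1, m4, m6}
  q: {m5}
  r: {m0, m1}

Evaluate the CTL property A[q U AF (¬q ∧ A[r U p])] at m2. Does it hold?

Sat(¬q) = {m0, m1, m2, m3, m4, m6}
A[r U p]: least fixpoint, start Z0 = Sat(p) = {m0, m1, m4, m6}, add states in Sat(r) with every successor in Z. Already a fixed point.
Sat(A[r U p]) = {m0, m1, m4, m6}
Sat(¬q ∧ A[r U p]) = {m0, m1, m4, m6}
AF (¬q ∧ A[r U p]): least fixpoint, start Z0 = {m0, m1, m4, m6}, add states with every successor in Z. Z1 = {m0, m1, m4, m5, m6}; fixed.
Sat(AF (¬q ∧ A[r U p])) = {m0, m1, m4, m5, m6}
A[q U AF (¬q ∧ A[r U p])]: least fixpoint, start Z0 = Sat(AF (¬q ∧ A[r U p])) = {m0, m1, m4, m5, m6}, add states in Sat(q) with every successor in Z. Already a fixed point.
Sat(A[q U AF (¬q ∧ A[r U p])]) = {m0, m1, m4, m5, m6}
m2 ∉ Sat(A[q U AF (¬q ∧ A[r U p])]) = {m0, m1, m4, m5, m6}, so the formula does not hold at m2.

No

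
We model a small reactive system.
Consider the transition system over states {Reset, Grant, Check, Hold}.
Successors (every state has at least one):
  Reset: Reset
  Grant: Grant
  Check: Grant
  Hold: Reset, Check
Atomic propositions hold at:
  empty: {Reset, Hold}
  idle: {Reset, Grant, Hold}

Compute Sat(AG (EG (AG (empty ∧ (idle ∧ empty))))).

{Reset}

Sat(idle ∧ empty) = {Reset, Hold}
Sat(empty ∧ (idle ∧ empty)) = {Reset, Hold}
AG (empty ∧ (idle ∧ empty)): greatest fixpoint, start Z0 = {Reset, Hold}, keep only states in Sat with every successor in Z. Z1 = {Reset}; fixed.
Sat(AG (empty ∧ (idle ∧ empty))) = {Reset}
EG (AG (empty ∧ (idle ∧ empty))): greatest fixpoint, start Z0 = {Reset}, keep only states in Sat with some successor in Z. Already a fixed point.
Sat(EG (AG (empty ∧ (idle ∧ empty)))) = {Reset}
AG (EG (AG (empty ∧ (idle ∧ empty)))): greatest fixpoint, start Z0 = {Reset}, keep only states in Sat with every successor in Z. Already a fixed point.
Sat(AG (EG (AG (empty ∧ (idle ∧ empty))))) = {Reset}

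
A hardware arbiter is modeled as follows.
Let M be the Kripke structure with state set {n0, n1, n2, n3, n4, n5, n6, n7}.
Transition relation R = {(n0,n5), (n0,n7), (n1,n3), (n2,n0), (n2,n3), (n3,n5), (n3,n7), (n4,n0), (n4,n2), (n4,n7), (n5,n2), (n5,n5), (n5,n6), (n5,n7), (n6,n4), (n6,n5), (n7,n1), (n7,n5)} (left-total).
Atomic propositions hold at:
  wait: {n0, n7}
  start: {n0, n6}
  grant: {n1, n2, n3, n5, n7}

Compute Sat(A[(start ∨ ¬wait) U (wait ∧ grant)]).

{n7}

Sat(¬wait) = {n1, n2, n3, n4, n5, n6}
Sat(start ∨ ¬wait) = {n0, n1, n2, n3, n4, n5, n6}
Sat(wait ∧ grant) = {n7}
A[(start ∨ ¬wait) U (wait ∧ grant)]: least fixpoint, start Z0 = Sat((wait ∧ grant)) = {n7}, add states in Sat(start ∨ ¬wait) with every successor in Z. Already a fixed point.
Sat(A[(start ∨ ¬wait) U (wait ∧ grant)]) = {n7}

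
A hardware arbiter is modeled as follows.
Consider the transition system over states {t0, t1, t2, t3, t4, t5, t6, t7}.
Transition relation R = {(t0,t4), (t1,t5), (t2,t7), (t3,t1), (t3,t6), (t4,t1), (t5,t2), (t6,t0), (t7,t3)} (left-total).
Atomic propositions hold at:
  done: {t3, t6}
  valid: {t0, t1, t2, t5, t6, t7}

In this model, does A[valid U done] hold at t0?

No

A[valid U done]: least fixpoint, start Z0 = Sat(done) = {t3, t6}, add states in Sat(valid) with every successor in Z. Z1 = {t3, t6, t7}; Z2 = {t2, t3, t6, t7}; Z3 = {t2, t3, t5, t6, t7}; Z4 = {t1, t2, t3, t5, t6, t7}; fixed.
Sat(A[valid U done]) = {t1, t2, t3, t5, t6, t7}
t0 ∉ Sat(A[valid U done]) = {t1, t2, t3, t5, t6, t7}, so the formula does not hold at t0.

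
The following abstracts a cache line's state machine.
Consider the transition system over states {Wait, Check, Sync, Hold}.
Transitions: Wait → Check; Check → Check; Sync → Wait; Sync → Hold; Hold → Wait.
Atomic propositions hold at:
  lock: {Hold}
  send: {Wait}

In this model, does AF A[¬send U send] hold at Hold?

Sat(¬send) = {Check, Sync, Hold}
A[¬send U send]: least fixpoint, start Z0 = Sat(send) = {Wait}, add states in Sat(¬send) with every successor in Z. Z1 = {Wait, Hold}; Z2 = {Wait, Sync, Hold}; fixed.
Sat(A[¬send U send]) = {Wait, Sync, Hold}
AF A[¬send U send]: least fixpoint, start Z0 = {Wait, Sync, Hold}, add states with every successor in Z. Already a fixed point.
Sat(AF A[¬send U send]) = {Wait, Sync, Hold}
Hold ∈ Sat(AF A[¬send U send]) = {Wait, Sync, Hold}, so the formula holds at Hold.

Yes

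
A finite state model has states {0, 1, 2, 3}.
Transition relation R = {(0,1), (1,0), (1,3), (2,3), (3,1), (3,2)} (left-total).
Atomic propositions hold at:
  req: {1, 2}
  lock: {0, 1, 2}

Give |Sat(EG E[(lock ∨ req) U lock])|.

2

Sat(lock ∨ req) = {0, 1, 2}
E[(lock ∨ req) U lock]: least fixpoint, start Z0 = Sat(lock) = {0, 1, 2}, add states in Sat(lock ∨ req) with some successor in Z. Already a fixed point.
Sat(E[(lock ∨ req) U lock]) = {0, 1, 2}
EG E[(lock ∨ req) U lock]: greatest fixpoint, start Z0 = {0, 1, 2}, keep only states in Sat with some successor in Z. Z1 = {0, 1}; fixed.
Sat(EG E[(lock ∨ req) U lock]) = {0, 1}
|Sat(EG E[(lock ∨ req) U lock])| = |{0, 1}| = 2.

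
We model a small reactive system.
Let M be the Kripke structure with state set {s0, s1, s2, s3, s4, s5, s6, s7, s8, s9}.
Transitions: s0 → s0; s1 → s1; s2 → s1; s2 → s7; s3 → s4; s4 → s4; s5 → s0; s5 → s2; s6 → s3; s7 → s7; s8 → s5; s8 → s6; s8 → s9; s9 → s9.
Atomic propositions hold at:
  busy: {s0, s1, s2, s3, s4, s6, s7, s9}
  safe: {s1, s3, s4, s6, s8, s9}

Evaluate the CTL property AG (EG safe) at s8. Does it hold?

No

EG safe: greatest fixpoint, start Z0 = {s1, s3, s4, s6, s8, s9}, keep only states in Sat with some successor in Z. Already a fixed point.
Sat(EG safe) = {s1, s3, s4, s6, s8, s9}
AG (EG safe): greatest fixpoint, start Z0 = {s1, s3, s4, s6, s8, s9}, keep only states in Sat with every successor in Z. Z1 = {s1, s3, s4, s6, s9}; fixed.
Sat(AG (EG safe)) = {s1, s3, s4, s6, s9}
s8 ∉ Sat(AG (EG safe)) = {s1, s3, s4, s6, s9}, so the formula does not hold at s8.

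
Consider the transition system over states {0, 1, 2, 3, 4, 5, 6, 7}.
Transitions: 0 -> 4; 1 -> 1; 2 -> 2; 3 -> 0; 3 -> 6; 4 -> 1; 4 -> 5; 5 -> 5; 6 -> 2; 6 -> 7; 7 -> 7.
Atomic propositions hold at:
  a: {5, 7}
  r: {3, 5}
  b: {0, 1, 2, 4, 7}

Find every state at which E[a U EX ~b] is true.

{3, 4, 5}

Sat(~b) = {3, 5, 6}
Sat(EX ~b) = {s : some successor in {3, 5, 6}} = {3, 4, 5}
E[a U EX ~b]: least fixpoint, start Z0 = Sat(EX ~b) = {3, 4, 5}, add states in Sat(a) with some successor in Z. Already a fixed point.
Sat(E[a U EX ~b]) = {3, 4, 5}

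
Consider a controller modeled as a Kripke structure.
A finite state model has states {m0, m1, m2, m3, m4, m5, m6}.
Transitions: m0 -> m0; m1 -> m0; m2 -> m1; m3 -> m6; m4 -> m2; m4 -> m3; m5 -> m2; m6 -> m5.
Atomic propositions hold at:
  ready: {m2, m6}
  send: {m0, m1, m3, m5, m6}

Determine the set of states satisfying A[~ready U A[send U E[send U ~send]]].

{m2, m3, m4, m5, m6}

Sat(~ready) = {m0, m1, m3, m4, m5}
Sat(~send) = {m2, m4}
E[send U ~send]: least fixpoint, start Z0 = Sat(~send) = {m2, m4}, add states in Sat(send) with some successor in Z. Z1 = {m2, m4, m5}; Z2 = {m2, m4, m5, m6}; Z3 = {m2, m3, m4, m5, m6}; fixed.
Sat(E[send U ~send]) = {m2, m3, m4, m5, m6}
A[send U E[send U ~send]]: least fixpoint, start Z0 = Sat(E[send U ~send]) = {m2, m3, m4, m5, m6}, add states in Sat(send) with every successor in Z. Already a fixed point.
Sat(A[send U E[send U ~send]]) = {m2, m3, m4, m5, m6}
A[~ready U A[send U E[send U ~send]]]: least fixpoint, start Z0 = Sat(A[send U E[send U ~send]]) = {m2, m3, m4, m5, m6}, add states in Sat(~ready) with every successor in Z. Already a fixed point.
Sat(A[~ready U A[send U E[send U ~send]]]) = {m2, m3, m4, m5, m6}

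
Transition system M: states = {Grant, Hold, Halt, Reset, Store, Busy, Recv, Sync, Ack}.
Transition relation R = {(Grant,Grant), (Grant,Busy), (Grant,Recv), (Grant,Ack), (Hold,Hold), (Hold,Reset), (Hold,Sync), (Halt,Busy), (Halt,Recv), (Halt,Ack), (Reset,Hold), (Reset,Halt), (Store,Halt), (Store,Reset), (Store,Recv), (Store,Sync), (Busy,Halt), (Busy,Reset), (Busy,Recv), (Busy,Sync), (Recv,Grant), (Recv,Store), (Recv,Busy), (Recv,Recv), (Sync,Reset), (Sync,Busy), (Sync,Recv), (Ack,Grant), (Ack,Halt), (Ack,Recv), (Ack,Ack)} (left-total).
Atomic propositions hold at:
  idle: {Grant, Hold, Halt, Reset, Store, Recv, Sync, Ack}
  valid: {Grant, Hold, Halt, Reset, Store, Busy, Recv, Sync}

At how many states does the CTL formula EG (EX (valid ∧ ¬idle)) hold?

Sat(¬idle) = {Busy}
Sat(valid ∧ ¬idle) = {Busy}
Sat(EX (valid ∧ ¬idle)) = {s : some successor in {Busy}} = {Grant, Halt, Recv, Sync}
EG (EX (valid ∧ ¬idle)): greatest fixpoint, start Z0 = {Grant, Halt, Recv, Sync}, keep only states in Sat with some successor in Z. Already a fixed point.
Sat(EG (EX (valid ∧ ¬idle))) = {Grant, Halt, Recv, Sync}
|Sat(EG (EX (valid ∧ ¬idle)))| = |{Grant, Halt, Recv, Sync}| = 4.

4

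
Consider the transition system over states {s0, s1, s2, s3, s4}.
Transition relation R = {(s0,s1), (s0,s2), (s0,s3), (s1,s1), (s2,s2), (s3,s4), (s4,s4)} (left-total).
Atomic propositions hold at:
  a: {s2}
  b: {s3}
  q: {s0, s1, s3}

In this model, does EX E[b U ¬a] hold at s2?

Sat(¬a) = {s0, s1, s3, s4}
E[b U ¬a]: least fixpoint, start Z0 = Sat(¬a) = {s0, s1, s3, s4}, add states in Sat(b) with some successor in Z. Already a fixed point.
Sat(E[b U ¬a]) = {s0, s1, s3, s4}
Sat(EX E[b U ¬a]) = {s : some successor in {s0, s1, s3, s4}} = {s0, s1, s3, s4}
s2 ∉ Sat(EX E[b U ¬a]) = {s0, s1, s3, s4}, so the formula does not hold at s2.

No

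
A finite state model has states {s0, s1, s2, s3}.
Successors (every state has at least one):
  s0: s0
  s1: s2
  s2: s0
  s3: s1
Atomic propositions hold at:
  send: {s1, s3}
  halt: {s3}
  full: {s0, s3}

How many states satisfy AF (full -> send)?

Sat(full -> send) = {s1, s2, s3}
AF (full -> send): least fixpoint, start Z0 = {s1, s2, s3}, add states with every successor in Z. Already a fixed point.
Sat(AF (full -> send)) = {s1, s2, s3}
|Sat(AF (full -> send))| = |{s1, s2, s3}| = 3.

3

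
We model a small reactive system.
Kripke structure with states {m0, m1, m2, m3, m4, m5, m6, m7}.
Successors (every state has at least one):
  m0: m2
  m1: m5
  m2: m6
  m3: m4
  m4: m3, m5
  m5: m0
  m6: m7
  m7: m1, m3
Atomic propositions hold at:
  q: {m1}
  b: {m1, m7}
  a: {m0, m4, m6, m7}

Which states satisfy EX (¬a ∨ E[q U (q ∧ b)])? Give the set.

{m0, m1, m4, m7}

Sat(¬a) = {m1, m2, m3, m5}
Sat(q ∧ b) = {m1}
E[q U (q ∧ b)]: least fixpoint, start Z0 = Sat((q ∧ b)) = {m1}, add states in Sat(q) with some successor in Z. Already a fixed point.
Sat(E[q U (q ∧ b)]) = {m1}
Sat(¬a ∨ E[q U (q ∧ b)]) = {m1, m2, m3, m5}
Sat(EX (¬a ∨ E[q U (q ∧ b)])) = {s : some successor in {m1, m2, m3, m5}} = {m0, m1, m4, m7}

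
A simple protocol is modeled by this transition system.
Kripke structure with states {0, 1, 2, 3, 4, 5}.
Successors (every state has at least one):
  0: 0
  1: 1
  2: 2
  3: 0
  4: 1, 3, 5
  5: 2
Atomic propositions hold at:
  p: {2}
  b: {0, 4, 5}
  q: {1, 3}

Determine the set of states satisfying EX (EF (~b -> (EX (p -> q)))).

Sat(~b) = {1, 2, 3}
Sat(p -> q) = {0, 1, 3, 4, 5}
Sat(EX (p -> q)) = {s : some successor in {0, 1, 3, 4, 5}} = {0, 1, 3, 4}
Sat(~b -> (EX (p -> q))) = {0, 1, 3, 4, 5}
EF (~b -> (EX (p -> q))): least fixpoint, start Z0 = {0, 1, 3, 4, 5}, add states with some successor in Z. Already a fixed point.
Sat(EF (~b -> (EX (p -> q)))) = {0, 1, 3, 4, 5}
Sat(EX (EF (~b -> (EX (p -> q))))) = {s : some successor in {0, 1, 3, 4, 5}} = {0, 1, 3, 4}

{0, 1, 3, 4}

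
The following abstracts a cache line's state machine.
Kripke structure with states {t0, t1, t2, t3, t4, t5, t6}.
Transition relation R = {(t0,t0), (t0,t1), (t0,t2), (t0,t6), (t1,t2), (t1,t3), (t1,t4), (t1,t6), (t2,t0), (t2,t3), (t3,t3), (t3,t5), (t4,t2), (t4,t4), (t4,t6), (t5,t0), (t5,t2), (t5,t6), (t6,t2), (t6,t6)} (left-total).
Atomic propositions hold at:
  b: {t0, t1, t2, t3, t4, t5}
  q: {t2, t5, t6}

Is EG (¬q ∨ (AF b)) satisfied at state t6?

No

Sat(¬q) = {t0, t1, t3, t4}
AF b: least fixpoint, start Z0 = {t0, t1, t2, t3, t4, t5}, add states with every successor in Z. Already a fixed point.
Sat(AF b) = {t0, t1, t2, t3, t4, t5}
Sat(¬q ∨ (AF b)) = {t0, t1, t2, t3, t4, t5}
EG (¬q ∨ (AF b)): greatest fixpoint, start Z0 = {t0, t1, t2, t3, t4, t5}, keep only states in Sat with some successor in Z. Already a fixed point.
Sat(EG (¬q ∨ (AF b))) = {t0, t1, t2, t3, t4, t5}
t6 ∉ Sat(EG (¬q ∨ (AF b))) = {t0, t1, t2, t3, t4, t5}, so the formula does not hold at t6.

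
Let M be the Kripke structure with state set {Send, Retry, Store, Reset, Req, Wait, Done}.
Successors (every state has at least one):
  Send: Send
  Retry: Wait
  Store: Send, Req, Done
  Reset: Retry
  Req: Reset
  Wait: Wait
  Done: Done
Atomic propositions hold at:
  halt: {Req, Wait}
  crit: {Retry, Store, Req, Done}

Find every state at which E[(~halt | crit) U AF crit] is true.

Sat(~halt) = {Send, Retry, Store, Reset, Done}
Sat(~halt | crit) = {Send, Retry, Store, Reset, Req, Done}
AF crit: least fixpoint, start Z0 = {Retry, Store, Req, Done}, add states with every successor in Z. Z1 = {Retry, Store, Reset, Req, Done}; fixed.
Sat(AF crit) = {Retry, Store, Reset, Req, Done}
E[(~halt | crit) U AF crit]: least fixpoint, start Z0 = Sat(AF crit) = {Retry, Store, Reset, Req, Done}, add states in Sat(~halt | crit) with some successor in Z. Already a fixed point.
Sat(E[(~halt | crit) U AF crit]) = {Retry, Store, Reset, Req, Done}

{Retry, Store, Reset, Req, Done}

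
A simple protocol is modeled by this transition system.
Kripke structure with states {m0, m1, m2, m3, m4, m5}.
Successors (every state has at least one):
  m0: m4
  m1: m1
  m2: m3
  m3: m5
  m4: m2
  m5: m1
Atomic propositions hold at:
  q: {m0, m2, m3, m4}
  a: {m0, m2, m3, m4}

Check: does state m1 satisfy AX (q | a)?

Sat(q | a) = {m0, m2, m3, m4}
Sat(AX (q | a)) = {s : every successor in {m0, m2, m3, m4}} = {m0, m2, m4}
m1 ∉ Sat(AX (q | a)) = {m0, m2, m4}, so the formula does not hold at m1.

No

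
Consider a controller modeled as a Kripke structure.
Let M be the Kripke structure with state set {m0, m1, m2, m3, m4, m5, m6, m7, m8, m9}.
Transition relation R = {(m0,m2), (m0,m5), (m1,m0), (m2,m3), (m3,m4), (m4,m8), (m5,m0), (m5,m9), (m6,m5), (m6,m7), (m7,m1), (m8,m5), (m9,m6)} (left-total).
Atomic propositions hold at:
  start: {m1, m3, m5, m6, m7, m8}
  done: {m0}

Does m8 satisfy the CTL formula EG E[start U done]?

E[start U done]: least fixpoint, start Z0 = Sat(done) = {m0}, add states in Sat(start) with some successor in Z. Z1 = {m0, m1, m5}; Z2 = {m0, m1, m5, m6, m7, m8}; fixed.
Sat(E[start U done]) = {m0, m1, m5, m6, m7, m8}
EG E[start U done]: greatest fixpoint, start Z0 = {m0, m1, m5, m6, m7, m8}, keep only states in Sat with some successor in Z. Already a fixed point.
Sat(EG E[start U done]) = {m0, m1, m5, m6, m7, m8}
m8 ∈ Sat(EG E[start U done]) = {m0, m1, m5, m6, m7, m8}, so the formula holds at m8.

Yes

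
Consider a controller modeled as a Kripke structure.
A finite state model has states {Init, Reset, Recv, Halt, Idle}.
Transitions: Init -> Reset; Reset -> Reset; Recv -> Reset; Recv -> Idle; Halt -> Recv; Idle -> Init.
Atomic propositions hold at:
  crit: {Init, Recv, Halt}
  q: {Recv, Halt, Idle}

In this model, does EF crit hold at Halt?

EF crit: least fixpoint, start Z0 = {Init, Recv, Halt}, add states with some successor in Z. Z1 = {Init, Recv, Halt, Idle}; fixed.
Sat(EF crit) = {Init, Recv, Halt, Idle}
Halt ∈ Sat(EF crit) = {Init, Recv, Halt, Idle}, so the formula holds at Halt.

Yes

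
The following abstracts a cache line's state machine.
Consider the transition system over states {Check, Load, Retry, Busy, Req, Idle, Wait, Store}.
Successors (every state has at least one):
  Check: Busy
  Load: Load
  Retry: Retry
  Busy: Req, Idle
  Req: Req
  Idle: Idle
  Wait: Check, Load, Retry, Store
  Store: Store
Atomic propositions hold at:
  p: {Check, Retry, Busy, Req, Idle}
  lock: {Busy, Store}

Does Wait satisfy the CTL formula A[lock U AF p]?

No

AF p: least fixpoint, start Z0 = {Check, Retry, Busy, Req, Idle}, add states with every successor in Z. Already a fixed point.
Sat(AF p) = {Check, Retry, Busy, Req, Idle}
A[lock U AF p]: least fixpoint, start Z0 = Sat(AF p) = {Check, Retry, Busy, Req, Idle}, add states in Sat(lock) with every successor in Z. Already a fixed point.
Sat(A[lock U AF p]) = {Check, Retry, Busy, Req, Idle}
Wait ∉ Sat(A[lock U AF p]) = {Check, Retry, Busy, Req, Idle}, so the formula does not hold at Wait.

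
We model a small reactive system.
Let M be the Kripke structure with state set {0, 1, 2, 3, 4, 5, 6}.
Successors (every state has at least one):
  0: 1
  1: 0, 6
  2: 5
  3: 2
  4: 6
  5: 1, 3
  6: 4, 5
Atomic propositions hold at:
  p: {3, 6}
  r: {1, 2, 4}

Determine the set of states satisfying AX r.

{0, 3}

Sat(AX r) = {s : every successor in {1, 2, 4}} = {0, 3}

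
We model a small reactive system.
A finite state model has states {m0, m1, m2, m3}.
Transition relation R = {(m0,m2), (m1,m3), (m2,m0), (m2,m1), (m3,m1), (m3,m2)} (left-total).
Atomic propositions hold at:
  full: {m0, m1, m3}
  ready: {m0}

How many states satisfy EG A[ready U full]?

A[ready U full]: least fixpoint, start Z0 = Sat(full) = {m0, m1, m3}, add states in Sat(ready) with every successor in Z. Already a fixed point.
Sat(A[ready U full]) = {m0, m1, m3}
EG A[ready U full]: greatest fixpoint, start Z0 = {m0, m1, m3}, keep only states in Sat with some successor in Z. Z1 = {m1, m3}; fixed.
Sat(EG A[ready U full]) = {m1, m3}
|Sat(EG A[ready U full])| = |{m1, m3}| = 2.

2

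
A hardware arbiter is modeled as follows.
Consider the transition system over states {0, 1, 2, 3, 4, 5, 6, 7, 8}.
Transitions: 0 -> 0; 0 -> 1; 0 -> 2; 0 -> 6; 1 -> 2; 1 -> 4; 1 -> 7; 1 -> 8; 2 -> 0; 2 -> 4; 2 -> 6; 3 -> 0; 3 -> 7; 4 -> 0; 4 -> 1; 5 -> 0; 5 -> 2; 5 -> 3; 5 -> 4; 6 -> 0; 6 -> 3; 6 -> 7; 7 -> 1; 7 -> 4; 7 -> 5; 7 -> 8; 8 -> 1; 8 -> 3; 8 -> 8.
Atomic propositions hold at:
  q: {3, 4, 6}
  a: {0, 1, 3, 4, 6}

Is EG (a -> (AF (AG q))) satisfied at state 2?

No

AG q: greatest fixpoint, start Z0 = {3, 4, 6}, keep only states in Sat with every successor in Z. Z1 = ∅; fixed.
Sat(AG q) = ∅
AF (AG q): least fixpoint, start Z0 = ∅, add states with every successor in Z. Already a fixed point.
Sat(AF (AG q)) = ∅
Sat(a -> (AF (AG q))) = {2, 5, 7, 8}
EG (a -> (AF (AG q))): greatest fixpoint, start Z0 = {2, 5, 7, 8}, keep only states in Sat with some successor in Z. Z1 = {5, 7, 8}; Z2 = {7, 8}; fixed.
Sat(EG (a -> (AF (AG q)))) = {7, 8}
2 ∉ Sat(EG (a -> (AF (AG q)))) = {7, 8}, so the formula does not hold at 2.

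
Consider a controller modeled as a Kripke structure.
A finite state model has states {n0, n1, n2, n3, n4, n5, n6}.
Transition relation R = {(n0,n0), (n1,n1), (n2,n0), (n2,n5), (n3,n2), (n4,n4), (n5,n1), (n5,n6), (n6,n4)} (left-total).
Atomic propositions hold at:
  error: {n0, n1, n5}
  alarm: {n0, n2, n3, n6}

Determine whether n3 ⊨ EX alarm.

Yes

Sat(EX alarm) = {s : some successor in {n0, n2, n3, n6}} = {n0, n2, n3, n5}
n3 ∈ Sat(EX alarm) = {n0, n2, n3, n5}, so the formula holds at n3.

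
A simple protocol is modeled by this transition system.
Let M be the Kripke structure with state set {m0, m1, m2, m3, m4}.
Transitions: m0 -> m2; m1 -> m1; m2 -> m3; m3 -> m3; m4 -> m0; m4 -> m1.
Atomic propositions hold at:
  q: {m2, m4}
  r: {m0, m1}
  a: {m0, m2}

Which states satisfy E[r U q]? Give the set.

E[r U q]: least fixpoint, start Z0 = Sat(q) = {m2, m4}, add states in Sat(r) with some successor in Z. Z1 = {m0, m2, m4}; fixed.
Sat(E[r U q]) = {m0, m2, m4}

{m0, m2, m4}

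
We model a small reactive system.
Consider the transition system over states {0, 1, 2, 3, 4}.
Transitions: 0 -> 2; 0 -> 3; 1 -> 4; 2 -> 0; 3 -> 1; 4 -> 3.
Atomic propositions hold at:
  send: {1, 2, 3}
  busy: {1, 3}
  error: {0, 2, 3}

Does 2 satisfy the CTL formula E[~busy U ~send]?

Sat(~busy) = {0, 2, 4}
Sat(~send) = {0, 4}
E[~busy U ~send]: least fixpoint, start Z0 = Sat(~send) = {0, 4}, add states in Sat(~busy) with some successor in Z. Z1 = {0, 2, 4}; fixed.
Sat(E[~busy U ~send]) = {0, 2, 4}
2 ∈ Sat(E[~busy U ~send]) = {0, 2, 4}, so the formula holds at 2.

Yes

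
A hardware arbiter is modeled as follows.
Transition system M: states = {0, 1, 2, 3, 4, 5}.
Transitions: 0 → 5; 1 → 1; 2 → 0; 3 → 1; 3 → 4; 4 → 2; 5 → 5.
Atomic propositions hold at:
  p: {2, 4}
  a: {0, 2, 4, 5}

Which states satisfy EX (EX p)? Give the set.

{3}

Sat(EX p) = {s : some successor in {2, 4}} = {3, 4}
Sat(EX (EX p)) = {s : some successor in {3, 4}} = {3}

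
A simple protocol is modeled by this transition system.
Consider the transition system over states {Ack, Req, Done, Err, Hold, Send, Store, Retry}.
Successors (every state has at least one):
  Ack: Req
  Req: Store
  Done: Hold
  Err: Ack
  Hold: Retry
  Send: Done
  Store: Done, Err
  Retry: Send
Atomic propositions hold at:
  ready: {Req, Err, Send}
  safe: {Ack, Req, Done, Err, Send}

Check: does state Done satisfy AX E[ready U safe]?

E[ready U safe]: least fixpoint, start Z0 = Sat(safe) = {Ack, Req, Done, Err, Send}, add states in Sat(ready) with some successor in Z. Already a fixed point.
Sat(E[ready U safe]) = {Ack, Req, Done, Err, Send}
Sat(AX E[ready U safe]) = {s : every successor in {Ack, Req, Done, Err, Send}} = {Ack, Err, Send, Store, Retry}
Done ∉ Sat(AX E[ready U safe]) = {Ack, Err, Send, Store, Retry}, so the formula does not hold at Done.

No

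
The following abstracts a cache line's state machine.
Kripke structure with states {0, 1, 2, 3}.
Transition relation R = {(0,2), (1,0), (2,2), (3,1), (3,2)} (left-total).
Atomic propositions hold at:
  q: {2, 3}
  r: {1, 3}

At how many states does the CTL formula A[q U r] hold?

A[q U r]: least fixpoint, start Z0 = Sat(r) = {1, 3}, add states in Sat(q) with every successor in Z. Already a fixed point.
Sat(A[q U r]) = {1, 3}
|Sat(A[q U r])| = |{1, 3}| = 2.

2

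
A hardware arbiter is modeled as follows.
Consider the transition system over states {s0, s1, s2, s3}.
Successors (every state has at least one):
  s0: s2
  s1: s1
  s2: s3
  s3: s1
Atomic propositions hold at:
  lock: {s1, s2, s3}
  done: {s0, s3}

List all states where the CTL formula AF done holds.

AF done: least fixpoint, start Z0 = {s0, s3}, add states with every successor in Z. Z1 = {s0, s2, s3}; fixed.
Sat(AF done) = {s0, s2, s3}

{s0, s2, s3}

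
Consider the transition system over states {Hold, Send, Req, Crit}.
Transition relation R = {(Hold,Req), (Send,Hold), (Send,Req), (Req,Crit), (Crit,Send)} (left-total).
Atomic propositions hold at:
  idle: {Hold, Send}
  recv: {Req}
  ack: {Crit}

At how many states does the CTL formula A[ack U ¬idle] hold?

2

Sat(¬idle) = {Req, Crit}
A[ack U ¬idle]: least fixpoint, start Z0 = Sat(¬idle) = {Req, Crit}, add states in Sat(ack) with every successor in Z. Already a fixed point.
Sat(A[ack U ¬idle]) = {Req, Crit}
|Sat(A[ack U ¬idle])| = |{Req, Crit}| = 2.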